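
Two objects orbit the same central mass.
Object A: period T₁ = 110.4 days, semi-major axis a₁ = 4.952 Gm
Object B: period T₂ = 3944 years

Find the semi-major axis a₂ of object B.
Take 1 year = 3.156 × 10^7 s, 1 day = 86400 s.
T₁ = 110.4 days = 9.53856 × 10^6 s
T₂ = 3944 years = 1.24473 × 10^11 s
a₁ = 4.952 Gm = 4.952 × 10^9 m
Kepler's third law: (T₂/T₁)² = (a₂/a₁)³  ⇒  a₂ = a₁ (T₂/T₁)^(2/3)
T₂/T₁ = 13049.4
(T₂/T₁)^(2/3) = 554.278
a₂ = 4.952 × 10^9 m × 554.278 = 2.74478 × 10^12 m ≈ 2.745 Tm

Final answer: a₂ = 2.745 Tm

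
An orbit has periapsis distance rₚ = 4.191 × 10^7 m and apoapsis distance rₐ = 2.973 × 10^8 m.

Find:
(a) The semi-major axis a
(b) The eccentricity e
rₚ = 4.191 × 10^7 m
rₐ = 2.973 × 10^8 m
(a) a = (rₚ + rₐ)/2 = 1.69605 × 10^8 m ≈ 1.696 × 10^8 m
(b) e = (rₐ − rₚ)/(rₐ + rₚ) = (2.5539 × 10^8) / (3.3921 × 10^8) = 0.752896

Final answer:
(a) a = 1.696 × 10^8 m
(b) e = 0.7529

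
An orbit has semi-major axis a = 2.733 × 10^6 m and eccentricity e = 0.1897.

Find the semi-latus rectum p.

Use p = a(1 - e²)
a = 2.733 × 10^6 m
e = 0.1897,  e² = 0.0359861,  1 − e² = 0.964014
p = a(1 − e²) = 2.733 × 10^6 m × 0.964014 = 2.63465 × 10^6 m ≈ 2.635 × 10^6 m

Final answer: p = 2.635 × 10^6 m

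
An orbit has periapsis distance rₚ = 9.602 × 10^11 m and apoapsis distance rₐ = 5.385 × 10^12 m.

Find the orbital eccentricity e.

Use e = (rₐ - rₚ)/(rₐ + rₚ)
rₚ = 9.602 × 10^11 m
rₐ = 5.385 × 10^12 m
rₐ − rₚ = 4.4248 × 10^12 m
rₐ + rₚ = 6.3452 × 10^12 m
e = (rₐ − rₚ)/(rₐ + rₚ) = 0.697346

Final answer: e = 0.6973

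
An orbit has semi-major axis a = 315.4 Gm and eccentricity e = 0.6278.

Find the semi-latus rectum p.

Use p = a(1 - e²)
a = 315.4 Gm = 3.154 × 10^11 m
e = 0.6278,  e² = 0.394133,  1 − e² = 0.605867
p = a(1 − e²) = 3.154 × 10^11 m × 0.605867 = 1.91091 × 10^11 m ≈ 191.1 Gm

Final answer: p = 191.1 Gm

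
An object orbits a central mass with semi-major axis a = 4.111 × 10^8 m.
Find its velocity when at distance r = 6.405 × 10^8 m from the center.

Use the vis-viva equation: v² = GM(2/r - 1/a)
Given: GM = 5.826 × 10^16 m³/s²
a = 4.111 × 10^8 m
r = 6.405 × 10^8 m
GM = 5.826 × 10^16 m³/s²
2/r − 1/a = 3.12256 × 10^-9 − 2.4325 × 10^-9 = 6.90062 × 10^-10 m⁻¹
v² = GM (2/r − 1/a) = 4.0203 × 10^7 m²/s²
v = 6340.59 m/s ≈ 6.341 km/s

Final answer: 6.341 km/s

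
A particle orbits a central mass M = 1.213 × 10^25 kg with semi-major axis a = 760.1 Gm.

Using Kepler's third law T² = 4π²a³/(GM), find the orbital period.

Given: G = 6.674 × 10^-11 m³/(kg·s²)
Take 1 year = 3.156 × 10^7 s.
M = 1.213 × 10^25 kg
GM = G × M = 6.674 × 10^-11 × 1.213 × 10^25 = 8.09556 × 10^14 m³/s²
a = 760.1 Gm = 7.601 × 10^11 m
a³ = 4.39149 × 10^35 m³
T = 2π √(a³/GM) = 2π √((4.39149 × 10^35) / (8.09556 × 10^14)) = 2π × 2.32907 × 10^10 s
T = 1.4634 × 10^11 s ≈ 4637 years

Final answer: 4637 years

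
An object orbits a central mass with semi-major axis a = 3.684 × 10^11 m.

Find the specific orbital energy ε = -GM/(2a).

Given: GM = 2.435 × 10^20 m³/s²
a = 3.684 × 10^11 m
GM = 2.435 × 10^20 m³/s²
2a = 7.368 × 10^11 m
ε = −GM/(2a) = -3.30483 × 10^8 J/kg ≈ -330.5 MJ/kg

Final answer: -330.5 MJ/kg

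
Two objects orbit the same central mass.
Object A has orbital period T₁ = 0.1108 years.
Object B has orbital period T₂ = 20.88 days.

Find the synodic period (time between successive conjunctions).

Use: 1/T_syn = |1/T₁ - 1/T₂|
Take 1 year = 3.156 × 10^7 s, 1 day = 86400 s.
T₁ = 0.1108 years = 3.49685 × 10^6 s
T₂ = 20.88 days = 1.80403 × 10^6 s
1/T₁ = 2.85972 × 10^-7 s⁻¹
1/T₂ = 5.54314 × 10^-7 s⁻¹
|1/T₁ − 1/T₂| = 2.68342 × 10^-7 s⁻¹
T_syn = 1 / |1/T₁ − 1/T₂| = 3.72659 × 10^6 s ≈ 0.1181 years

Final answer: T_syn = 0.1181 years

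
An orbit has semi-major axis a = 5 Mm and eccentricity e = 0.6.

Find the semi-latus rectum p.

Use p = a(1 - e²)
a = 5 Mm = 5 × 10^6 m
e = 0.6,  e² = 0.36,  1 − e² = 0.64
p = a(1 − e²) = 5 × 10^6 m × 0.64 = 3.2 × 10^6 m ≈ 3.2 Mm

Final answer: p = 3.2 Mm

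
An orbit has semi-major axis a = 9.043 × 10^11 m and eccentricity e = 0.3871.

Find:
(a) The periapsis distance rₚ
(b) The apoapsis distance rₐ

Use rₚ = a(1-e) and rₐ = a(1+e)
a = 9.043 × 10^11 m
e = 0.3871:  1 − e = 0.6129,  1 + e = 1.3871
(a) rₚ = a(1 − e) = 9.043 × 10^11 m × 0.6129 = 5.54245 × 10^11 m ≈ 5.542 × 10^11 m
(b) rₐ = a(1 + e) = 9.043 × 10^11 m × 1.3871 = 1.25435 × 10^12 m ≈ 1.254 × 10^12 m

Final answer:
(a) rₚ = 5.542 × 10^11 m
(b) rₐ = 1.254 × 10^12 m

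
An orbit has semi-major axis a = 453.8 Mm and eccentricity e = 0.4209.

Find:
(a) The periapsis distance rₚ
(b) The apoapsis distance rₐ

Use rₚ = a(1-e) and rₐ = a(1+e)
a = 453.8 Mm = 4.538 × 10^8 m
e = 0.4209:  1 − e = 0.5791,  1 + e = 1.4209
(a) rₚ = a(1 − e) = 4.538 × 10^8 m × 0.5791 = 2.62796 × 10^8 m ≈ 262.8 Mm
(b) rₐ = a(1 + e) = 4.538 × 10^8 m × 1.4209 = 6.44804 × 10^8 m ≈ 644.8 Mm

Final answer:
(a) rₚ = 262.8 Mm
(b) rₐ = 644.8 Mm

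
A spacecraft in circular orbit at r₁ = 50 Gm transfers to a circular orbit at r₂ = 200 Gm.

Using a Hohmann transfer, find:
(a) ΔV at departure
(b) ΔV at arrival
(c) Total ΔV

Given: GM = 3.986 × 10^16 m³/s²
r₁ = 50 Gm = 5 × 10^10 m
r₂ = 200 Gm = 2 × 10^11 m
GM = 3.986 × 10^16 m³/s²
Transfer ellipse: a_t = (r₁ + r₂)/2 = 1.25 × 10^11 m
Circular speed at r₁: v₁ = √(GM/r₁) = 892.861 m/s
Transfer speed at r₁ (periapsis): v₁ₜ = √(GM(2/r₁ − 1/a_t)) = 1129.39 m/s
(a) ΔV₁ = v₁ₜ − v₁ = 236.529 m/s ≈ 236.5 m/s
Circular speed at r₂: v₂ = √(GM/r₂) = 446.43 m/s
Transfer speed at r₂ (apoapsis): v₂ₜ = √(GM(2/r₂ − 1/a_t)) = 282.347 m/s
(b) ΔV₂ = v₂ − v₂ₜ = 164.083 m/s ≈ 164.1 m/s
(c) ΔV_total = ΔV₁ + ΔV₂ = 400.612 m/s ≈ 400.6 m/s

Final answer:
(a) ΔV₁ = 236.5 m/s
(b) ΔV₂ = 164.1 m/s
(c) ΔV_total = 400.6 m/s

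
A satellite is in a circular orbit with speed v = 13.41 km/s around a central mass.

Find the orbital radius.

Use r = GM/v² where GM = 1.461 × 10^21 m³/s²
v = 13.41 km/s = 13410 m/s
GM = 1.461 × 10^21 m³/s²
v² = 1.79828 × 10^8 m²/s²
r = GM/v² = (1.461 × 10^21) / (1.79828 × 10^8) = 8.12443 × 10^12 m ≈ 8.124 × 10^12 m

Final answer: 8.124 × 10^12 m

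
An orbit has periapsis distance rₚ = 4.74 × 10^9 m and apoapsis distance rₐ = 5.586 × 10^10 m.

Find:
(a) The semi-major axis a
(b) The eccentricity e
rₚ = 4.74 × 10^9 m
rₐ = 5.586 × 10^10 m
(a) a = (rₚ + rₐ)/2 = 3.03 × 10^10 m ≈ 3.03 × 10^10 m
(b) e = (rₐ − rₚ)/(rₐ + rₚ) = (5.112 × 10^10) / (6.06 × 10^10) = 0.843564

Final answer:
(a) a = 3.03 × 10^10 m
(b) e = 0.8436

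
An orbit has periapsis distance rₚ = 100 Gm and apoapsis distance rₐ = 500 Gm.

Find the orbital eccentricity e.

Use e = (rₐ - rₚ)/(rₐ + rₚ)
rₚ = 100 Gm = 1 × 10^11 m
rₐ = 500 Gm = 5 × 10^11 m
rₐ − rₚ = 4 × 10^11 m
rₐ + rₚ = 6 × 10^11 m
e = (rₐ − rₚ)/(rₐ + rₚ) = 0.666667

Final answer: e = 0.6667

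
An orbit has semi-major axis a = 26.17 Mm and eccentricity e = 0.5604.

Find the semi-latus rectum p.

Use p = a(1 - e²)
a = 26.17 Mm = 2.617 × 10^7 m
e = 0.5604,  e² = 0.314048,  1 − e² = 0.685952
p = a(1 − e²) = 2.617 × 10^7 m × 0.685952 = 1.79514 × 10^7 m ≈ 17.95 Mm

Final answer: p = 17.95 Mm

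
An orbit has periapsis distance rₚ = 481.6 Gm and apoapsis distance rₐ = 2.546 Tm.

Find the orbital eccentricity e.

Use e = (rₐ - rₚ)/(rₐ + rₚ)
rₚ = 481.6 Gm = 4.816 × 10^11 m
rₐ = 2.546 Tm = 2.546 × 10^12 m
rₐ − rₚ = 2.0644 × 10^12 m
rₐ + rₚ = 3.0276 × 10^12 m
e = (rₐ − rₚ)/(rₐ + rₚ) = 0.68186

Final answer: e = 0.6819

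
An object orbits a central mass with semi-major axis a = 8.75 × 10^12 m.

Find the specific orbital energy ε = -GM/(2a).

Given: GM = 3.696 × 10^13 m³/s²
a = 8.75 × 10^12 m
GM = 3.696 × 10^13 m³/s²
2a = 1.75 × 10^13 m
ε = −GM/(2a) = -2.112 J/kg ≈ -2.112 J/kg

Final answer: -2.112 J/kg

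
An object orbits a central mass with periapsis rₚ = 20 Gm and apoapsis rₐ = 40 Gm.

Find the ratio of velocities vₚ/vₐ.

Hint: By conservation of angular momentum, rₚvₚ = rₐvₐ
rₚ = 20 Gm = 2 × 10^10 m
rₐ = 40 Gm = 4 × 10^10 m
rₚvₚ = rₐvₐ  ⇒  vₚ/vₐ = rₐ/rₚ
vₚ/vₐ = (4 × 10^10) / (2 × 10^10) = 2

Final answer: vₚ/vₐ = 2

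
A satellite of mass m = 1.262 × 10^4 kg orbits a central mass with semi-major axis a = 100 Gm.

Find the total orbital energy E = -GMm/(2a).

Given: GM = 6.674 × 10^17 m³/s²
a = 100 Gm = 1 × 10^11 m
GM = 6.674 × 10^17 m³/s²
2a = 2 × 10^11 m
GMm = 6.674 × 10^17 × 12620 = 8.42259 × 10^21 m³·kg/s²
E = −GMm/(2a) = -4.21129 × 10^10 J ≈ -42.11 GJ

Final answer: -42.11 GJ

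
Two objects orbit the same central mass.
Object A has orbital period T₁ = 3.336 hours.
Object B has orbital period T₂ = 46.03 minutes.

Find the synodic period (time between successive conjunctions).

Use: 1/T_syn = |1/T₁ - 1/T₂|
T₁ = 3.336 hours = 12009.6 s
T₂ = 46.03 minutes = 2761.8 s
1/T₁ = 8.32667 × 10^-5 s⁻¹
1/T₂ = 0.000362083 s⁻¹
|1/T₁ − 1/T₂| = 0.000278816 s⁻¹
T_syn = 1 / |1/T₁ − 1/T₂| = 3586.6 s ≈ 59.78 minutes

Final answer: T_syn = 59.78 minutes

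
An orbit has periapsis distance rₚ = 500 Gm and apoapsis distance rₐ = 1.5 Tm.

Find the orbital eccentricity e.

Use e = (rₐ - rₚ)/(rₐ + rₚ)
rₚ = 500 Gm = 5 × 10^11 m
rₐ = 1.5 Tm = 1.5 × 10^12 m
rₐ − rₚ = 1 × 10^12 m
rₐ + rₚ = 2 × 10^12 m
e = (rₐ − rₚ)/(rₐ + rₚ) = 0.5

Final answer: e = 0.5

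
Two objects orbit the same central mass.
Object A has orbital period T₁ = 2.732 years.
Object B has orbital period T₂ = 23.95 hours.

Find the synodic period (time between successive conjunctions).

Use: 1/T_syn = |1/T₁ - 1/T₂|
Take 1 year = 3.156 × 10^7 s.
T₁ = 2.732 years = 8.62219 × 10^7 s
T₂ = 23.95 hours = 86220 s
1/T₁ = 1.1598 × 10^-8 s⁻¹
1/T₂ = 1.15982 × 10^-5 s⁻¹
|1/T₁ − 1/T₂| = 1.15866 × 10^-5 s⁻¹
T_syn = 1 / |1/T₁ − 1/T₂| = 86306.3 s ≈ 23.97 hours

Final answer: T_syn = 23.97 hours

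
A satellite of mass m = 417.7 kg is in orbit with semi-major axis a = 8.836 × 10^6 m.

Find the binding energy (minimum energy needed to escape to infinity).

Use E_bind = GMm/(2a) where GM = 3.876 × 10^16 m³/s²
a = 8.836 × 10^6 m
GM = 3.876 × 10^16 m³/s²
m = 417.7 kg
GMm = 3.876 × 10^16 × 417.7 = 1.61901 × 10^19 m³·kg/s²
2a = 1.7672 × 10^7 m
E_bind = GMm/(2a) = 9.16141 × 10^11 J ≈ 916.1 GJ

Final answer: 916.1 GJ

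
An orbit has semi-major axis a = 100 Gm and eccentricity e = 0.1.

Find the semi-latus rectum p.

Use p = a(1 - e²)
a = 100 Gm = 1 × 10^11 m
e = 0.1,  e² = 0.01,  1 − e² = 0.99
p = a(1 − e²) = 1 × 10^11 m × 0.99 = 9.9 × 10^10 m ≈ 99 Gm

Final answer: p = 99 Gm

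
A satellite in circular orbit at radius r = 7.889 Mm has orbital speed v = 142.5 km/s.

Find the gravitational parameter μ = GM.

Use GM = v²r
r = 7.889 Mm = 7.889 × 10^6 m
v = 142.5 km/s = 142500 m/s
v² = 2.03062 × 10^10 m²/s²
GM = v²r = 2.03062 × 10^10 × 7.889 × 10^6 = 1.60196 × 10^17 m³/s²
GM ≈ 1.602 × 10^17 m³/s²

Final answer: GM = 1.602 × 10^17 m³/s²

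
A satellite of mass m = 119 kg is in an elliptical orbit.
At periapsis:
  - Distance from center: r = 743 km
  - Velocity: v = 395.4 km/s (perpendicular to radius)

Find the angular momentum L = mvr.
r = 743 km = 743000 m
v = 395.4 km/s = 395400 m/s
vr = 395400 × 743000 = 2.93782 × 10^11 m²/s
L = m × vr = 119 × 2.93782 × 10^11 = 3.49601 × 10^13 kg·m²/s ≈ 3.496 × 10^13 kg·m²/s

Final answer: L = 3.496 × 10^13 kg·m²/s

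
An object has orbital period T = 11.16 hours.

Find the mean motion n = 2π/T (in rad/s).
T = 11.16 hours = 40176 s
n = 2π / 40176 s = 0.000156392 rad/s ≈ 0.0001564 rad/s

Final answer: n = 0.0001564 rad/s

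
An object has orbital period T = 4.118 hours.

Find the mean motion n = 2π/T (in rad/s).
T = 4.118 hours = 14824.8 s
n = 2π / 14824.8 s = 0.000423829 rad/s ≈ 0.0004238 rad/s

Final answer: n = 0.0004238 rad/s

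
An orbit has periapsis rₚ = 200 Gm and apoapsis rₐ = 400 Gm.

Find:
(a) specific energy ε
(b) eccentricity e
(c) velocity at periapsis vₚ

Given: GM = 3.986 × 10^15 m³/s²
rₚ = 200 Gm = 2 × 10^11 m
rₐ = 400 Gm = 4 × 10^11 m
GM = 3.986 × 10^15 m³/s²
a = (rₚ + rₐ)/2 = 3 × 10^11 m
e = (rₐ − rₚ)/(rₐ + rₚ) = (2 × 10^11) / (6 × 10^11) = 0.333333
(a) 2a = 6 × 10^11 m;  ε = −GM/(2a) = -6643.33 J/kg ≈ -6.643 kJ/kg
(b) e = 0.333333 ≈ 0.3333
(c) vₚ² = GM (2/rₚ − 1/a) = 3.986 × 10^15 × (1 × 10^-11 − 3.33333 × 10^-12) = 26573.3 m²/s²;  vₚ = 163.013 m/s ≈ 163 m/s

Final answer:
(a) specific energy ε = -6.643 kJ/kg
(b) eccentricity e = 0.3333
(c) velocity at periapsis vₚ = 163 m/s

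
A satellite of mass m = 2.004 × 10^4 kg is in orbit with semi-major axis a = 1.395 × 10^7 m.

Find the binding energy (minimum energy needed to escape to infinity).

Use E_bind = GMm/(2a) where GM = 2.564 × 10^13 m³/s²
a = 1.395 × 10^7 m
GM = 2.564 × 10^13 m³/s²
m = 2.004 × 10^4 kg
GMm = 2.564 × 10^13 × 20040 = 5.13826 × 10^17 m³·kg/s²
2a = 2.79 × 10^7 m
E_bind = GMm/(2a) = 1.84167 × 10^10 J ≈ 18.42 GJ

Final answer: 18.42 GJ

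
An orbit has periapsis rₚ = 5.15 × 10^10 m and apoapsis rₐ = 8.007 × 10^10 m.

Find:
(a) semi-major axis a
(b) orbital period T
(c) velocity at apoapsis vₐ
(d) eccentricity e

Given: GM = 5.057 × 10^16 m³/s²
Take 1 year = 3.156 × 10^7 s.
rₚ = 5.15 × 10^10 m
rₐ = 8.007 × 10^10 m
GM = 5.057 × 10^16 m³/s²
a = (rₚ + rₐ)/2 = 6.5785 × 10^10 m
e = (rₐ − rₚ)/(rₐ + rₚ) = (2.857 × 10^10) / (1.3157 × 10^11) = 0.217147
(a) a = 6.5785 × 10^10 m ≈ 6.579 × 10^10 m
(b) a³ = 2.84696 × 10^32 m³;  T = 2π √(a³/GM) = 2π × 7.50315 × 10^7 s = 4.71437 × 10^8 s ≈ 14.94 years
(c) vₐ² = GM (2/rₐ − 1/a) = 5.057 × 10^16 × (2.49781 × 10^-11 − 1.5201 × 10^-11) = 494428 m²/s²;  vₐ = 703.156 m/s ≈ 703.2 m/s
(d) e = 0.217147 ≈ 0.2171

Final answer:
(a) semi-major axis a = 6.579 × 10^10 m
(b) orbital period T = 14.94 years
(c) velocity at apoapsis vₐ = 703.2 m/s
(d) eccentricity e = 0.2171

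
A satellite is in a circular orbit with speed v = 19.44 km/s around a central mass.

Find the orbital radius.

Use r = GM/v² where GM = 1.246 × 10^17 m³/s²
v = 19.44 km/s = 19440 m/s
GM = 1.246 × 10^17 m³/s²
v² = 3.77914 × 10^8 m²/s²
r = GM/v² = (1.246 × 10^17) / (3.77914 × 10^8) = 3.29705 × 10^8 m ≈ 3.297 × 10^8 m

Final answer: 3.297 × 10^8 m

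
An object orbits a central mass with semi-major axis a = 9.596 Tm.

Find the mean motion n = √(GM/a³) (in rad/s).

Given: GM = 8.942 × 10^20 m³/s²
a = 9.596 Tm = 9.596 × 10^12 m
GM = 8.942 × 10^20 m³/s²
a³ = 8.83631 × 10^38 m³
GM/a³ = (8.942 × 10^20) / (8.83631 × 10^38) = 1.01196 × 10^-18 s⁻²
n = √(GM/a³) = 1.00596 × 10^-9 rad/s ≈ 1.006 × 10^-9 rad/s

Final answer: n = 1.006 × 10^-9 rad/s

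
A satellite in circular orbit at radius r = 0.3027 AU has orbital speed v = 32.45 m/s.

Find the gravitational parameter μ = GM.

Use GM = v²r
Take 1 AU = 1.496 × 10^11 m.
r = 0.3027 AU = 4.52839 × 10^10 m
v = 32.45 m/s
v² = 1053 m²/s²
GM = v²r = 1053 × 4.52839 × 10^10 = 4.76841 × 10^13 m³/s²
GM ≈ 4.768 × 10^13 m³/s²

Final answer: GM = 4.768 × 10^13 m³/s²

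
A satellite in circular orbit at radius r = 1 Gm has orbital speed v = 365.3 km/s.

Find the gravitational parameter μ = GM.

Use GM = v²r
r = 1 Gm = 1 × 10^9 m
v = 365.3 km/s = 365300 m/s
v² = 1.33444 × 10^11 m²/s²
GM = v²r = 1.33444 × 10^11 × 1 × 10^9 = 1.33444 × 10^20 m³/s²
GM ≈ 1.334 × 10^20 m³/s²

Final answer: GM = 1.334 × 10^20 m³/s²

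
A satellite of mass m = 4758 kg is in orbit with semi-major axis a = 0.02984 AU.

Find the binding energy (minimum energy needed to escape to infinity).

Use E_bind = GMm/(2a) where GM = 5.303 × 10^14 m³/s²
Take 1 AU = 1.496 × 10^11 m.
a = 0.02984 AU = 4.46406 × 10^9 m
GM = 5.303 × 10^14 m³/s²
m = 4758 kg
GMm = 5.303 × 10^14 × 4758 = 2.52317 × 10^18 m³·kg/s²
2a = 8.92813 × 10^9 m
E_bind = GMm/(2a) = 2.82609 × 10^8 J ≈ 282.6 MJ

Final answer: 282.6 MJ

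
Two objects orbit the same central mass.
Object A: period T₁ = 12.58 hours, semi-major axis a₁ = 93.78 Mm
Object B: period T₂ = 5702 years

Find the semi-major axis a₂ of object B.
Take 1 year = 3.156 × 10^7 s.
T₁ = 12.58 hours = 45288 s
T₂ = 5702 years = 1.79955 × 10^11 s
a₁ = 93.78 Mm = 9.378 × 10^7 m
Kepler's third law: (T₂/T₁)² = (a₂/a₁)³  ⇒  a₂ = a₁ (T₂/T₁)^(2/3)
T₂/T₁ = 3.97357 × 10^6
(T₂/T₁)^(2/3) = 25087.3
a₂ = 9.378 × 10^7 m × 25087.3 = 2.35269 × 10^12 m ≈ 2.353 Tm

Final answer: a₂ = 2.353 Tm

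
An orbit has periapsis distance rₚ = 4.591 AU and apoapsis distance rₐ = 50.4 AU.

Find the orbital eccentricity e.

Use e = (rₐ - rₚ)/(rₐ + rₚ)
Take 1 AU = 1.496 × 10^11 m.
rₚ = 4.591 AU = 6.86814 × 10^11 m
rₐ = 50.4 AU = 7.53984 × 10^12 m
rₐ − rₚ = 6.85303 × 10^12 m
rₐ + rₚ = 8.22665 × 10^12 m
e = (rₐ − rₚ)/(rₐ + rₚ) = 0.833027

Final answer: e = 0.833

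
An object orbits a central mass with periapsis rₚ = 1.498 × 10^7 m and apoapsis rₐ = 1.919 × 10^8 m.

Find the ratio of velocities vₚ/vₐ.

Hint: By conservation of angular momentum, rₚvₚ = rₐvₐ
rₚ = 1.498 × 10^7 m
rₐ = 1.919 × 10^8 m
rₚvₚ = rₐvₐ  ⇒  vₚ/vₐ = rₐ/rₚ
vₚ/vₐ = (1.919 × 10^8) / (1.498 × 10^7) = 12.8104

Final answer: vₚ/vₐ = 12.81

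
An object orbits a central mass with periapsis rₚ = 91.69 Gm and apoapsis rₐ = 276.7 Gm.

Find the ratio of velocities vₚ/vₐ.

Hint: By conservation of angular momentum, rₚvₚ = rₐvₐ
rₚ = 91.69 Gm = 9.169 × 10^10 m
rₐ = 276.7 Gm = 2.767 × 10^11 m
rₚvₚ = rₐvₐ  ⇒  vₚ/vₐ = rₐ/rₚ
vₚ/vₐ = (2.767 × 10^11) / (9.169 × 10^10) = 3.01778

Final answer: vₚ/vₐ = 3.018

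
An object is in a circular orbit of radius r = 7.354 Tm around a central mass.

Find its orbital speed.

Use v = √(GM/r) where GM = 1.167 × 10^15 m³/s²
r = 7.354 Tm = 7.354 × 10^12 m
GM = 1.167 × 10^15 m³/s²
GM/r = (1.167 × 10^15) / (7.354 × 10^12) = 158.689 m²/s²
v = √(GM/r) = 12.5972 m/s ≈ 12.6 m/s

Final answer: 12.6 m/s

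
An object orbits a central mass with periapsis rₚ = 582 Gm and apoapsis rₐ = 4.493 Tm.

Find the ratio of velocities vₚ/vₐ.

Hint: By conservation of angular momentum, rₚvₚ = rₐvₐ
rₚ = 582 Gm = 5.82 × 10^11 m
rₐ = 4.493 Tm = 4.493 × 10^12 m
rₚvₚ = rₐvₐ  ⇒  vₚ/vₐ = rₐ/rₚ
vₚ/vₐ = (4.493 × 10^12) / (5.82 × 10^11) = 7.71993

Final answer: vₚ/vₐ = 7.72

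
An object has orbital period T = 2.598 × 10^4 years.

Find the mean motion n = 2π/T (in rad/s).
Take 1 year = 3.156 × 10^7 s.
T = 2.598 × 10^4 years = 8.19929 × 10^11 s
n = 2π / (8.19929 × 10^11 s) = 7.66309 × 10^-12 rad/s ≈ 7.663 × 10^-12 rad/s

Final answer: n = 7.663 × 10^-12 rad/s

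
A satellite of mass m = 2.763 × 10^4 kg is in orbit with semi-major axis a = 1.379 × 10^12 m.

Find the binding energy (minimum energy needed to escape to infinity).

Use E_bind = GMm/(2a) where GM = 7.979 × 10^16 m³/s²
a = 1.379 × 10^12 m
GM = 7.979 × 10^16 m³/s²
m = 2.763 × 10^4 kg
GMm = 7.979 × 10^16 × 27630 = 2.2046 × 10^21 m³·kg/s²
2a = 2.758 × 10^12 m
E_bind = GMm/(2a) = 7.99347 × 10^8 J ≈ 799.3 MJ

Final answer: 799.3 MJ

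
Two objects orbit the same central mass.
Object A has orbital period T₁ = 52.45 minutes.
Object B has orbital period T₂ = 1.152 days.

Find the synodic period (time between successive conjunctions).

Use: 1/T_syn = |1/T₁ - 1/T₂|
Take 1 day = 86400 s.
T₁ = 52.45 minutes = 3147 s
T₂ = 1.152 days = 99532.8 s
1/T₁ = 0.000317763 s⁻¹
1/T₂ = 1.00469 × 10^-5 s⁻¹
|1/T₁ − 1/T₂| = 0.000307716 s⁻¹
T_syn = 1 / |1/T₁ − 1/T₂| = 3249.75 s ≈ 54.16 minutes

Final answer: T_syn = 54.16 minutes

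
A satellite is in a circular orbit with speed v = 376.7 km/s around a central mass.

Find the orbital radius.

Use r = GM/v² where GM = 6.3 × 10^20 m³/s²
v = 376.7 km/s = 376700 m/s
GM = 6.3 × 10^20 m³/s²
v² = 1.41903 × 10^11 m²/s²
r = GM/v² = (6.3 × 10^20) / (1.41903 × 10^11) = 4.43966 × 10^9 m ≈ 4.44 × 10^9 m

Final answer: 4.44 × 10^9 m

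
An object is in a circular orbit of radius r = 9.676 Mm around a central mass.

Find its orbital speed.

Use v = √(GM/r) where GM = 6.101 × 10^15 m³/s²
r = 9.676 Mm = 9.676 × 10^6 m
GM = 6.101 × 10^15 m³/s²
GM/r = (6.101 × 10^15) / (9.676 × 10^6) = 6.30529 × 10^8 m²/s²
v = √(GM/r) = 25110.3 m/s ≈ 25.11 km/s

Final answer: 25.11 km/s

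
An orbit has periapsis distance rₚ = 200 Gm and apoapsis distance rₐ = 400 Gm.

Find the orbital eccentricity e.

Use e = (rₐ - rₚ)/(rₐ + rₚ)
rₚ = 200 Gm = 2 × 10^11 m
rₐ = 400 Gm = 4 × 10^11 m
rₐ − rₚ = 2 × 10^11 m
rₐ + rₚ = 6 × 10^11 m
e = (rₐ − rₚ)/(rₐ + rₚ) = 0.333333

Final answer: e = 0.3333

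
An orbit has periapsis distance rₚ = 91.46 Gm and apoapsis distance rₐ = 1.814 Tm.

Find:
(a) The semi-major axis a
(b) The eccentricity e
rₚ = 91.46 Gm = 9.146 × 10^10 m
rₐ = 1.814 Tm = 1.814 × 10^12 m
(a) a = (rₚ + rₐ)/2 = 9.5273 × 10^11 m ≈ 952.7 Gm
(b) e = (rₐ − rₚ)/(rₐ + rₚ) = (1.72254 × 10^12) / (1.90546 × 10^12) = 0.904002

Final answer:
(a) a = 952.7 Gm
(b) e = 0.904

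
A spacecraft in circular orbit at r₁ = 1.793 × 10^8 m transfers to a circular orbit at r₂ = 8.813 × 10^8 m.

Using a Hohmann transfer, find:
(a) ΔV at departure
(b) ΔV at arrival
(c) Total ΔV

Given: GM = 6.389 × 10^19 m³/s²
r₁ = 1.793 × 10^8 m
r₂ = 8.813 × 10^8 m
GM = 6.389 × 10^19 m³/s²
Transfer ellipse: a_t = (r₁ + r₂)/2 = 5.303 × 10^8 m
Circular speed at r₁: v₁ = √(GM/r₁) = 596934 m/s
Transfer speed at r₁ (periapsis): v₁ₜ = √(GM(2/r₁ − 1/a_t)) = 769533 m/s
(a) ΔV₁ = v₁ₜ − v₁ = 172599 m/s ≈ 172.6 km/s
Circular speed at r₂: v₂ = √(GM/r₂) = 269249 m/s
Transfer speed at r₂ (apoapsis): v₂ₜ = √(GM(2/r₂ − 1/a_t)) = 156561 m/s
(b) ΔV₂ = v₂ − v₂ₜ = 112688 m/s ≈ 112.7 km/s
(c) ΔV_total = ΔV₁ + ΔV₂ = 285287 m/s ≈ 285.3 km/s

Final answer:
(a) ΔV₁ = 172.6 km/s
(b) ΔV₂ = 112.7 km/s
(c) ΔV_total = 285.3 km/s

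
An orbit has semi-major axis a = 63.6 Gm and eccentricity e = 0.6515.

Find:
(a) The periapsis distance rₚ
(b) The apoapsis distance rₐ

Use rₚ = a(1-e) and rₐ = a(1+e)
a = 63.6 Gm = 6.36 × 10^10 m
e = 0.6515:  1 − e = 0.3485,  1 + e = 1.6515
(a) rₚ = a(1 − e) = 6.36 × 10^10 m × 0.3485 = 2.21646 × 10^10 m ≈ 22.16 Gm
(b) rₐ = a(1 + e) = 6.36 × 10^10 m × 1.6515 = 1.05035 × 10^11 m ≈ 105 Gm

Final answer:
(a) rₚ = 22.16 Gm
(b) rₐ = 105 Gm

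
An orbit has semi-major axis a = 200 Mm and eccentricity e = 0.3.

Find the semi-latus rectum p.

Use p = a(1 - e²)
a = 200 Mm = 2 × 10^8 m
e = 0.3,  e² = 0.09,  1 − e² = 0.91
p = a(1 − e²) = 2 × 10^8 m × 0.91 = 1.82 × 10^8 m ≈ 182 Mm

Final answer: p = 182 Mm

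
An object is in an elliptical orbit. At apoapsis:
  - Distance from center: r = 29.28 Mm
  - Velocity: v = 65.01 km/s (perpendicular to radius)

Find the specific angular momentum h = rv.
r = 29.28 Mm = 2.928 × 10^7 m
v = 65.01 km/s = 65010 m/s
h = rv = 2.928 × 10^7 × 65010 = 1.90349 × 10^12 m²/s ≈ 1.903 × 10^12 m²/s

Final answer: h = 1.903 × 10^12 m²/s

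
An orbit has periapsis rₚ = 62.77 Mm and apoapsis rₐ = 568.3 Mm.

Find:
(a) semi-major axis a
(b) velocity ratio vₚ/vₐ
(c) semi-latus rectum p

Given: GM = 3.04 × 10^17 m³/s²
rₚ = 62.77 Mm = 6.277 × 10^7 m
rₐ = 568.3 Mm = 5.683 × 10^8 m
GM = 3.04 × 10^17 m³/s²
a = (rₚ + rₐ)/2 = 3.15535 × 10^8 m
e = (rₐ − rₚ)/(rₐ + rₚ) = (5.0553 × 10^8) / (6.3107 × 10^8) = 0.801068
(a) a = 3.15535 × 10^8 m ≈ 315.5 Mm
(b) vₚ/vₐ = rₐ/rₚ (angular momentum) = (5.683 × 10^8) / (6.277 × 10^7) = 9.05369 ≈ 9.054
(c) 1 − e² = 0.35829;  p = a(1 − e²) = 3.15535 × 10^8 × 0.35829 = 1.13053 × 10^8 m ≈ 113.1 Mm

Final answer:
(a) semi-major axis a = 315.5 Mm
(b) velocity ratio vₚ/vₐ = 9.054
(c) semi-latus rectum p = 113.1 Mm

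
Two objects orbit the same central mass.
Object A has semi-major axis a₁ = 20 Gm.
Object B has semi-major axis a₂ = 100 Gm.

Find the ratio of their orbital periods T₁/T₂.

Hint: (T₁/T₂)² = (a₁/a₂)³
a₁ = 20 Gm = 2 × 10^10 m
a₂ = 100 Gm = 1 × 10^11 m
a₁/a₂ = 0.2
T₁/T₂ = (a₁/a₂)^(3/2) = (0.2)^1.5 = 0.0894427

Final answer: T₁/T₂ = 0.08944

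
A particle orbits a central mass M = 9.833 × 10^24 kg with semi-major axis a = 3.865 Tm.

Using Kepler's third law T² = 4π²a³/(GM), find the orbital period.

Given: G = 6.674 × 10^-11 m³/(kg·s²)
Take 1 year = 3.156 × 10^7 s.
M = 9.833 × 10^24 kg
GM = G × M = 6.674 × 10^-11 × 9.833 × 10^24 = 6.56254 × 10^14 m³/s²
a = 3.865 Tm = 3.865 × 10^12 m
a³ = 5.77362 × 10^37 m³
T = 2π √(a³/GM) = 2π √((5.77362 × 10^37) / (6.56254 × 10^14)) = 2π × 2.96612 × 10^11 s
T = 1.86367 × 10^12 s ≈ 5.905 × 10^4 years

Final answer: 5.905 × 10^4 years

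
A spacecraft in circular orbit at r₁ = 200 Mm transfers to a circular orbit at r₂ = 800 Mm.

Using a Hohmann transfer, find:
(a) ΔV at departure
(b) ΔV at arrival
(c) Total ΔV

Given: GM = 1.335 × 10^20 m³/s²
r₁ = 200 Mm = 2 × 10^8 m
r₂ = 800 Mm = 8 × 10^8 m
GM = 1.335 × 10^20 m³/s²
Transfer ellipse: a_t = (r₁ + r₂)/2 = 5 × 10^8 m
Circular speed at r₁: v₁ = √(GM/r₁) = 817007 m/s
Transfer speed at r₁ (periapsis): v₁ₜ = √(GM(2/r₁ − 1/a_t)) = 1.03344 × 10^6 m/s
(a) ΔV₁ = v₁ₜ − v₁ = 216434 m/s ≈ 216.4 km/s
Circular speed at r₂: v₂ = √(GM/r₂) = 408503 m/s
Transfer speed at r₂ (apoapsis): v₂ₜ = √(GM(2/r₂ − 1/a_t)) = 258360 m/s
(b) ΔV₂ = v₂ − v₂ₜ = 150143 m/s ≈ 150.1 km/s
(c) ΔV_total = ΔV₁ + ΔV₂ = 366577 m/s ≈ 366.6 km/s

Final answer:
(a) ΔV₁ = 216.4 km/s
(b) ΔV₂ = 150.1 km/s
(c) ΔV_total = 366.6 km/s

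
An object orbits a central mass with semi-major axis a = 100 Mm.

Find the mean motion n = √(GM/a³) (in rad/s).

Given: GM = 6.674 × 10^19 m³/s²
a = 100 Mm = 1 × 10^8 m
GM = 6.674 × 10^19 m³/s²
a³ = 1 × 10^24 m³
GM/a³ = (6.674 × 10^19) / (1 × 10^24) = 6.674 × 10^-5 s⁻²
n = √(GM/a³) = 0.00816946 rad/s ≈ 0.008169 rad/s

Final answer: n = 0.008169 rad/s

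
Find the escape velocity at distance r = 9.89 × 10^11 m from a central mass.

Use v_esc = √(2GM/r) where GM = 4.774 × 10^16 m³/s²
r = 9.89 × 10^11 m
GM = 4.774 × 10^16 m³/s²
2GM/r = 2 × (4.774 × 10^16) / (9.89 × 10^11) = 96542 m²/s²
v_esc = √(2GM/r) = 310.712 m/s ≈ 310.7 m/s

Final answer: 310.7 m/s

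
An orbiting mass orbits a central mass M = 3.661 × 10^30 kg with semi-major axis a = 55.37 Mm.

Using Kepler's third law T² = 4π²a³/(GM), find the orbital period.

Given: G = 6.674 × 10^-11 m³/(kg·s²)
M = 3.661 × 10^30 kg
GM = G × M = 6.674 × 10^-11 × 3.661 × 10^30 = 2.44335 × 10^20 m³/s²
a = 55.37 Mm = 5.537 × 10^7 m
a³ = 1.69755 × 10^23 m³
T = 2π √(a³/GM) = 2π √((1.69755 × 10^23) / (2.44335 × 10^20)) = 2π × 26.3584 s
T = 165.615 s ≈ 2.76 minutes

Final answer: 2.76 minutes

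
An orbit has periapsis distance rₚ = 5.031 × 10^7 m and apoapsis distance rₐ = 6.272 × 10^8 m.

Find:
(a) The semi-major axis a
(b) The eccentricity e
rₚ = 5.031 × 10^7 m
rₐ = 6.272 × 10^8 m
(a) a = (rₚ + rₐ)/2 = 3.38755 × 10^8 m ≈ 3.388 × 10^8 m
(b) e = (rₐ − rₚ)/(rₐ + rₚ) = (5.7689 × 10^8) / (6.7751 × 10^8) = 0.851486

Final answer:
(a) a = 3.388 × 10^8 m
(b) e = 0.8515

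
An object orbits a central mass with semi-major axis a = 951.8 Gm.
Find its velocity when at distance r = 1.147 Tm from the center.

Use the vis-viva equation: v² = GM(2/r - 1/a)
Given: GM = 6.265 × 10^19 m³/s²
a = 951.8 Gm = 9.518 × 10^11 m
r = 1.147 Tm = 1.147 × 10^12 m
GM = 6.265 × 10^19 m³/s²
2/r − 1/a = 1.74368 × 10^-12 − 1.05064 × 10^-12 = 6.93038 × 10^-13 m⁻¹
v² = GM (2/r − 1/a) = 4.34188 × 10^7 m²/s²
v = 6589.3 m/s ≈ 6.589 km/s

Final answer: 6.589 km/s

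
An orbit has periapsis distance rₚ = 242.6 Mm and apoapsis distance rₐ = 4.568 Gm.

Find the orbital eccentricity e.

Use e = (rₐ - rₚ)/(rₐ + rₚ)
rₚ = 242.6 Mm = 2.426 × 10^8 m
rₐ = 4.568 Gm = 4.568 × 10^9 m
rₐ − rₚ = 4.3254 × 10^9 m
rₐ + rₚ = 4.8106 × 10^9 m
e = (rₐ − rₚ)/(rₐ + rₚ) = 0.899139

Final answer: e = 0.8991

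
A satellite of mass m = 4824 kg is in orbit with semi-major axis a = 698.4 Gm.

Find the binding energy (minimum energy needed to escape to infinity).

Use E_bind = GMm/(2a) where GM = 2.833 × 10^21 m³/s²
a = 698.4 Gm = 6.984 × 10^11 m
GM = 2.833 × 10^21 m³/s²
m = 4824 kg
GMm = 2.833 × 10^21 × 4824 = 1.36664 × 10^25 m³·kg/s²
2a = 1.3968 × 10^12 m
E_bind = GMm/(2a) = 9.78407 × 10^12 J ≈ 9.784 TJ

Final answer: 9.784 TJ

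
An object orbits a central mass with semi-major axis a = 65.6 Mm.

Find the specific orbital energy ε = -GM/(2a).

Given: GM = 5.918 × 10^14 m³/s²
a = 65.6 Mm = 6.56 × 10^7 m
GM = 5.918 × 10^14 m³/s²
2a = 1.312 × 10^8 m
ε = −GM/(2a) = -4.51067 × 10^6 J/kg ≈ -4.511 MJ/kg

Final answer: -4.511 MJ/kg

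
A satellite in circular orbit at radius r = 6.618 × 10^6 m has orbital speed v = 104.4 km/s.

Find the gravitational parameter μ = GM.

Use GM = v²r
r = 6.618 × 10^6 m
v = 104.4 km/s = 104400 m/s
v² = 1.08994 × 10^10 m²/s²
GM = v²r = 1.08994 × 10^10 × 6.618 × 10^6 = 7.2132 × 10^16 m³/s²
GM ≈ 7.213 × 10^16 m³/s²

Final answer: GM = 7.213 × 10^16 m³/s²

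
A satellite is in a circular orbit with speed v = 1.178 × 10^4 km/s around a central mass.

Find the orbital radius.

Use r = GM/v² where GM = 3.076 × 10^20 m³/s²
v = 1.178 × 10^4 km/s = 1.178 × 10^7 m/s
GM = 3.076 × 10^20 m³/s²
v² = 1.38768 × 10^14 m²/s²
r = GM/v² = (3.076 × 10^20) / (1.38768 × 10^14) = 2.21664 × 10^6 m ≈ 2.217 Mm

Final answer: 2.217 Mm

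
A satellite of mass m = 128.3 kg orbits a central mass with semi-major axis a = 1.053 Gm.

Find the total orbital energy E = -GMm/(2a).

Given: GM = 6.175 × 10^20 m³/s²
a = 1.053 Gm = 1.053 × 10^9 m
GM = 6.175 × 10^20 m³/s²
2a = 2.106 × 10^9 m
GMm = 6.175 × 10^20 × 128.3 = 7.92253 × 10^22 m³·kg/s²
E = −GMm/(2a) = -3.76188 × 10^13 J ≈ -37.62 TJ

Final answer: -37.62 TJ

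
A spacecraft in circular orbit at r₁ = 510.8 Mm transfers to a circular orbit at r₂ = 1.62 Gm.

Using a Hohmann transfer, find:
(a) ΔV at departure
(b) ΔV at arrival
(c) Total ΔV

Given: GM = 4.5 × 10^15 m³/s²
r₁ = 510.8 Mm = 5.108 × 10^8 m
r₂ = 1.62 Gm = 1.62 × 10^9 m
GM = 4.5 × 10^15 m³/s²
Transfer ellipse: a_t = (r₁ + r₂)/2 = 1.0654 × 10^9 m
Circular speed at r₁: v₁ = √(GM/r₁) = 2968.12 m/s
Transfer speed at r₁ (periapsis): v₁ₜ = √(GM(2/r₁ − 1/a_t)) = 3660.01 m/s
(a) ΔV₁ = v₁ₜ − v₁ = 691.892 m/s ≈ 691.9 m/s
Circular speed at r₂: v₂ = √(GM/r₂) = 1666.67 m/s
Transfer speed at r₂ (apoapsis): v₂ₜ = √(GM(2/r₂ − 1/a_t)) = 1154.03 m/s
(b) ΔV₂ = v₂ − v₂ₜ = 512.635 m/s ≈ 512.6 m/s
(c) ΔV_total = ΔV₁ + ΔV₂ = 1204.53 m/s ≈ 1.205 km/s

Final answer:
(a) ΔV₁ = 691.9 m/s
(b) ΔV₂ = 512.6 m/s
(c) ΔV_total = 1.205 km/s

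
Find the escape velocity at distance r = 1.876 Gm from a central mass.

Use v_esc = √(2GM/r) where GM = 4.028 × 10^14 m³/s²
r = 1.876 Gm = 1.876 × 10^9 m
GM = 4.028 × 10^14 m³/s²
2GM/r = 2 × (4.028 × 10^14) / (1.876 × 10^9) = 429424 m²/s²
v_esc = √(2GM/r) = 655.305 m/s ≈ 655.3 m/s

Final answer: 655.3 m/s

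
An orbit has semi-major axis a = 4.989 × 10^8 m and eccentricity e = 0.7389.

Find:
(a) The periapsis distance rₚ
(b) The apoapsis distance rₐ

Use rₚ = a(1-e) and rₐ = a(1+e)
a = 4.989 × 10^8 m
e = 0.7389:  1 − e = 0.2611,  1 + e = 1.7389
(a) rₚ = a(1 − e) = 4.989 × 10^8 m × 0.2611 = 1.30263 × 10^8 m ≈ 1.303 × 10^8 m
(b) rₐ = a(1 + e) = 4.989 × 10^8 m × 1.7389 = 8.67537 × 10^8 m ≈ 8.675 × 10^8 m

Final answer:
(a) rₚ = 1.303 × 10^8 m
(b) rₐ = 8.675 × 10^8 m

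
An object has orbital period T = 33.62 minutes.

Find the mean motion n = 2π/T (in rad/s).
T = 33.62 minutes = 2017.2 s
n = 2π / 2017.2 s = 0.00311481 rad/s ≈ 0.003115 rad/s

Final answer: n = 0.003115 rad/s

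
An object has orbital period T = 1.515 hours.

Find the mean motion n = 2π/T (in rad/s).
T = 1.515 hours = 5454 s
n = 2π / 5454 s = 0.00115203 rad/s ≈ 0.001152 rad/s

Final answer: n = 0.001152 rad/s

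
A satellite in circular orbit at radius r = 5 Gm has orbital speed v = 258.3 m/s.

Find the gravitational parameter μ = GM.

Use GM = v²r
r = 5 Gm = 5 × 10^9 m
v = 258.3 m/s
v² = 66718.9 m²/s²
GM = v²r = 66718.9 × 5 × 10^9 = 3.33594 × 10^14 m³/s²
GM ≈ 3.336 × 10^14 m³/s²

Final answer: GM = 3.336 × 10^14 m³/s²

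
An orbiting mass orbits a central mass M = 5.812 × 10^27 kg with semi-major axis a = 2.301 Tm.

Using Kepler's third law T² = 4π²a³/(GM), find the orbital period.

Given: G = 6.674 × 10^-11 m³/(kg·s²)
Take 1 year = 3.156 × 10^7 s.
M = 5.812 × 10^27 kg
GM = G × M = 6.674 × 10^-11 × 5.812 × 10^27 = 3.87893 × 10^17 m³/s²
a = 2.301 Tm = 2.301 × 10^12 m
a³ = 1.21829 × 10^37 m³
T = 2π √(a³/GM) = 2π √((1.21829 × 10^37) / (3.87893 × 10^17)) = 2π × 5.60427 × 10^9 s
T = 3.52127 × 10^10 s ≈ 1116 years

Final answer: 1116 years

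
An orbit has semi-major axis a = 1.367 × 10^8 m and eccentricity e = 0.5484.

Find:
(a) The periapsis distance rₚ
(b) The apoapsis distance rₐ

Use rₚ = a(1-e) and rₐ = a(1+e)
a = 1.367 × 10^8 m
e = 0.5484:  1 − e = 0.4516,  1 + e = 1.5484
(a) rₚ = a(1 − e) = 1.367 × 10^8 m × 0.4516 = 6.17337 × 10^7 m ≈ 6.173 × 10^7 m
(b) rₐ = a(1 + e) = 1.367 × 10^8 m × 1.5484 = 2.11666 × 10^8 m ≈ 2.117 × 10^8 m

Final answer:
(a) rₚ = 6.173 × 10^7 m
(b) rₐ = 2.117 × 10^8 m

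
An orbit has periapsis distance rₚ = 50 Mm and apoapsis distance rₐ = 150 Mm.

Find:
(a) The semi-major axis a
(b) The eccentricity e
rₚ = 50 Mm = 5 × 10^7 m
rₐ = 150 Mm = 1.5 × 10^8 m
(a) a = (rₚ + rₐ)/2 = 1 × 10^8 m ≈ 100 Mm
(b) e = (rₐ − rₚ)/(rₐ + rₚ) = (1 × 10^8) / (2 × 10^8) = 0.5

Final answer:
(a) a = 100 Mm
(b) e = 0.5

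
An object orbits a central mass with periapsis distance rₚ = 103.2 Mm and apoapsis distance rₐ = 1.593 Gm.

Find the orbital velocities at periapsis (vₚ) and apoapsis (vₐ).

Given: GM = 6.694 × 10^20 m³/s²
rₚ = 103.2 Mm = 1.032 × 10^8 m
rₐ = 1.593 Gm = 1.593 × 10^9 m
GM = 6.694 × 10^20 m³/s²
a = (rₚ + rₐ)/2 = 8.481 × 10^8 m
Vis-viva: v² = GM (2/r − 1/a)
vₚ² = 6.694 × 10^20 × (1.93798 × 10^-8 − 1.17911 × 10^-9) = 1.21836 × 10^13 m²/s²
vₚ = 3.4905 × 10^6 m/s ≈ 3490 km/s
vₐ² = 6.694 × 10^20 × (1.25549 × 10^-9 − 1.17911 × 10^-9) = 5.11332 × 10^10 m²/s²
vₐ = 226126 m/s ≈ 226.1 km/s

Final answer: vₚ = 3490 km/s, vₐ = 226.1 km/s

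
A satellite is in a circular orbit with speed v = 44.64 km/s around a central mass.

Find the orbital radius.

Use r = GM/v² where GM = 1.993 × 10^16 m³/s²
v = 44.64 km/s = 44640 m/s
GM = 1.993 × 10^16 m³/s²
v² = 1.99273 × 10^9 m²/s²
r = GM/v² = (1.993 × 10^16) / (1.99273 × 10^9) = 1.00014 × 10^7 m ≈ 10 Mm

Final answer: 10 Mm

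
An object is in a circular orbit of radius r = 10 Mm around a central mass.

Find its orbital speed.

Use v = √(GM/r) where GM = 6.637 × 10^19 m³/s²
r = 10 Mm = 1 × 10^7 m
GM = 6.637 × 10^19 m³/s²
GM/r = (6.637 × 10^19) / (1 × 10^7) = 6.637 × 10^12 m²/s²
v = √(GM/r) = 2.57624 × 10^6 m/s ≈ 2576 km/s

Final answer: 2576 km/s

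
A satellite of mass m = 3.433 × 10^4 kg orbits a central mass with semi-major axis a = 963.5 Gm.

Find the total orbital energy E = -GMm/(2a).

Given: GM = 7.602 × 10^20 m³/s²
a = 963.5 Gm = 9.635 × 10^11 m
GM = 7.602 × 10^20 m³/s²
2a = 1.927 × 10^12 m
GMm = 7.602 × 10^20 × 34330 = 2.60977 × 10^25 m³·kg/s²
E = −GMm/(2a) = -1.35432 × 10^13 J ≈ -13.54 TJ

Final answer: -13.54 TJ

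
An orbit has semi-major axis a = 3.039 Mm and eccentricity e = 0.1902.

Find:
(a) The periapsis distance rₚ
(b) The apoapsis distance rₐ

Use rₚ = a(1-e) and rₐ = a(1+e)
a = 3.039 Mm = 3.039 × 10^6 m
e = 0.1902:  1 − e = 0.8098,  1 + e = 1.1902
(a) rₚ = a(1 − e) = 3.039 × 10^6 m × 0.8098 = 2.46098 × 10^6 m ≈ 2.461 Mm
(b) rₐ = a(1 + e) = 3.039 × 10^6 m × 1.1902 = 3.61702 × 10^6 m ≈ 3.617 Mm

Final answer:
(a) rₚ = 2.461 Mm
(b) rₐ = 3.617 Mm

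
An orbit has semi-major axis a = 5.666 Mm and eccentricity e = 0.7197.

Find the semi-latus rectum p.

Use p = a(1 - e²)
a = 5.666 Mm = 5.666 × 10^6 m
e = 0.7197,  e² = 0.517968,  1 − e² = 0.482032
p = a(1 − e²) = 5.666 × 10^6 m × 0.482032 = 2.73119 × 10^6 m ≈ 2.731 Mm

Final answer: p = 2.731 Mm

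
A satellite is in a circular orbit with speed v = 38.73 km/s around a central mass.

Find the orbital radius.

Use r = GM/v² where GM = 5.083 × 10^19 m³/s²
v = 38.73 km/s = 38730 m/s
GM = 5.083 × 10^19 m³/s²
v² = 1.50001 × 10^9 m²/s²
r = GM/v² = (5.083 × 10^19) / (1.50001 × 10^9) = 3.38864 × 10^10 m ≈ 33.89 Gm

Final answer: 33.89 Gm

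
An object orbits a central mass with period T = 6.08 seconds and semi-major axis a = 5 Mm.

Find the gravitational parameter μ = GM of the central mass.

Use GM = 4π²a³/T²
T = 6.08 seconds
a = 5 Mm = 5 × 10^6 m
a³ = 1.25 × 10^20 m³
T² = 36.9664 s²
GM = 4π² × (1.25 × 10^20) / 36.9664 = 1.33494 × 10^20 m³/s²
GM ≈ 1.335 × 10^20 m³/s²

Final answer: GM = 1.335 × 10^20 m³/s²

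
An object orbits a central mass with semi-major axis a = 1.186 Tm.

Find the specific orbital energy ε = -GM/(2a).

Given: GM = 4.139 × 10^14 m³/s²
a = 1.186 Tm = 1.186 × 10^12 m
GM = 4.139 × 10^14 m³/s²
2a = 2.372 × 10^12 m
ε = −GM/(2a) = -174.494 J/kg ≈ -174.5 J/kg

Final answer: -174.5 J/kg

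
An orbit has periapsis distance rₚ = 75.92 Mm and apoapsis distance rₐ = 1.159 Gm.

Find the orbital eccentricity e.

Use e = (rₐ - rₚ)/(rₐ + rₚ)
rₚ = 75.92 Mm = 7.592 × 10^7 m
rₐ = 1.159 Gm = 1.159 × 10^9 m
rₐ − rₚ = 1.08308 × 10^9 m
rₐ + rₚ = 1.23492 × 10^9 m
e = (rₐ − rₚ)/(rₐ + rₚ) = 0.877045

Final answer: e = 0.877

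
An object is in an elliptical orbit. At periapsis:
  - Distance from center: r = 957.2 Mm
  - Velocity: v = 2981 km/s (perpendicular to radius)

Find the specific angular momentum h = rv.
r = 957.2 Mm = 9.572 × 10^8 m
v = 2981 km/s = 2.981 × 10^6 m/s
h = rv = 9.572 × 10^8 × 2.981 × 10^6 = 2.85341 × 10^15 m²/s ≈ 2.853 × 10^15 m²/s

Final answer: h = 2.853 × 10^15 m²/s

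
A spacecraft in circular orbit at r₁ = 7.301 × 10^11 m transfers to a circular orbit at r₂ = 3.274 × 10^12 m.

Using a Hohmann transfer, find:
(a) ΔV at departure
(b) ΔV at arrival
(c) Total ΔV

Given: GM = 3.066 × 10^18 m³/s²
r₁ = 7.301 × 10^11 m
r₂ = 3.274 × 10^12 m
GM = 3.066 × 10^18 m³/s²
Transfer ellipse: a_t = (r₁ + r₂)/2 = 2.00205 × 10^12 m
Circular speed at r₁: v₁ = √(GM/r₁) = 2049.25 m/s
Transfer speed at r₁ (periapsis): v₁ₜ = √(GM(2/r₁ − 1/a_t)) = 2620.58 m/s
(a) ΔV₁ = v₁ₜ − v₁ = 571.326 m/s ≈ 571.3 m/s
Circular speed at r₂: v₂ = √(GM/r₂) = 967.713 m/s
Transfer speed at r₂ (apoapsis): v₂ₜ = √(GM(2/r₂ − 1/a_t)) = 584.387 m/s
(b) ΔV₂ = v₂ − v₂ₜ = 383.326 m/s ≈ 383.3 m/s
(c) ΔV_total = ΔV₁ + ΔV₂ = 954.653 m/s ≈ 954.7 m/s

Final answer:
(a) ΔV₁ = 571.3 m/s
(b) ΔV₂ = 383.3 m/s
(c) ΔV_total = 954.7 m/s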